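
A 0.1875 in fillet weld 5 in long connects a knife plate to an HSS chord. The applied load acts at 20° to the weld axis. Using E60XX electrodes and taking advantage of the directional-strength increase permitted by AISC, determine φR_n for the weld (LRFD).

φR_n ≈ 19.7 kip

E60XX → F_EXX = 60 ksi.
t_e = 0.707 × 0.1875 = 0.1326 in; A_we = 0.1326 × 5 = 0.6628 in².
Directional factor: 1.0 + 0.5 sin^1.5(20°) = 1.1.
F_nw = 0.6 × 60 × 1.1 = 39.6 ksi.
φR_n = 0.75 × 39.6 × 0.6628 = 19.69 kip.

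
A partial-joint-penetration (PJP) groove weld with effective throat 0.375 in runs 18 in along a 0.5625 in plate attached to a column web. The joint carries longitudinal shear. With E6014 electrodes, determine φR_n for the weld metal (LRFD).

φR_n ≈ 182 kips

E60XX → F_EXX = 60 ksi.
Effective throat (given) t_e = 0.375 in.
A_we = 0.375 × 18 = 6.75 in².
F_nw = 0.6 F_EXX = 36 ksi.
φR_n = 0.75 × 36 × 6.75 = 182.2 kips.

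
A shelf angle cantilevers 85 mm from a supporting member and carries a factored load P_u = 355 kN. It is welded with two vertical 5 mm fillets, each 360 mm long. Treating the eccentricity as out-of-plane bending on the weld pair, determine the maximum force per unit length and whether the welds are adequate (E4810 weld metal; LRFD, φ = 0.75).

E48XX → F_EXX = 480 MPa.
L_w = 2 × 360 = 720 mm; section modulus (unit throat) S = 2 × L²/6 = 43200 mm².
Direct shear f_v = P/L_w = 355×10³/720 = 493.1 N/mm.
Moment M = P × e = 355×10³ × 85 = 30175000 N·mm; bending f_b = M/S = 698.5 N/mm.
f_max = √(f_v² + f_b²) = √(493.1² + 698.5²) = 855 N/mm.
φr_n = 0.75 × 0.6 × 480 × (0.707 × 5) = 763.6 N/mm → NOT adequate.

f_max ≈ 855 N/mm; NOT adequate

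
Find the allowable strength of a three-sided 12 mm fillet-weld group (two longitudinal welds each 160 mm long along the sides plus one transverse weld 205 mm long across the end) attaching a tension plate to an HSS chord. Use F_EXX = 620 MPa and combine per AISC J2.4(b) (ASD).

R_n/Ω ≈ 914 kN

t_e = 0.707 × 12 = 8.484 mm.
R_nwl = 0.6 × 620 × 8.484 × 320 × 10⁻³ = 1010 kN (longitudinal, 2 welds).
R_nwt = 0.6 × 620 × 8.484 × 205 × 10⁻³ = 647 kN (transverse, base value).
(i) R_nwl + R_nwt = 1657 kN; (ii) 0.85 R_nwl + 1.5 R_nwt = 1829 kN.
R_n = max = 1829 kN [governs: (ii)]; R_n/Ω = 914.5 kN.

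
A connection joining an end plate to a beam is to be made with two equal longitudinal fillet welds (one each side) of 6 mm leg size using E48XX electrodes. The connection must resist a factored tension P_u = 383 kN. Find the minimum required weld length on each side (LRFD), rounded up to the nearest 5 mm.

E48XX → F_EXX = 480 MPa.
Throat t_e = 0.707 × 6 = 4.242 mm.
φr_n = 0.75 × 0.6 × 480 × 4.242 × 10⁻³ = 0.9163 kN/mm.
L_req = P_u / φr_n = 383 / 0.9163 = 418 mm total.
Per side: 418 / 2 = 209 mm.
Round up → use L = 210 mm on each side.

L = 210 mm on each side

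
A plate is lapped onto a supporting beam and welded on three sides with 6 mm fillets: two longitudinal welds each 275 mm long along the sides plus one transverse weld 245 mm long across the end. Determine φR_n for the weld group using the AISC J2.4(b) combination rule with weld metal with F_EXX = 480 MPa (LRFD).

φR_n ≈ 765 kN

t_e = 0.707 × 6 = 4.242 mm.
R_nwl = 0.6 × 480 × 4.242 × 550 × 10⁻³ = 671.9 kN (longitudinal, 2 welds).
R_nwt = 0.6 × 480 × 4.242 × 245 × 10⁻³ = 299.3 kN (transverse, base value).
(i) R_nwl + R_nwt = 971.2 kN; (ii) 0.85 R_nwl + 1.5 R_nwt = 1020 kN.
R_n = max = 1020 kN [governs: (ii)]; φR_n = 765.1 kN.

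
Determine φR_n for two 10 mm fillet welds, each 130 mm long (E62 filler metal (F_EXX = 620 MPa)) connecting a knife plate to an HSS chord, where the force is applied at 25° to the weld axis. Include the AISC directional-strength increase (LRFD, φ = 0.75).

φR_n ≈ 583 kN

t_e = 0.707 × 10 = 7.07 mm; A_we = 7.07 × 260 = 1838 mm².
Directional factor: 1.0 + 0.5 sin^1.5(25°) = 1.137.
F_nw = 0.6 × 620 × 1.137 = 423.1 MPa.
φR_n = 0.75 × 423.1 × 1838 × 10⁻³ = 583.3 kN.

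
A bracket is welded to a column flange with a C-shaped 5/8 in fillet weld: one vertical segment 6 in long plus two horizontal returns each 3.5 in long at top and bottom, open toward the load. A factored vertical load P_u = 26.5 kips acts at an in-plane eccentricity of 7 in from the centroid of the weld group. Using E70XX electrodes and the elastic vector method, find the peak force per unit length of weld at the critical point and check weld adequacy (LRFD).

E70XX → F_EXX = 70 ksi.
Total weld length L_w = 13 in. Treat welds as unit-width lines.
Centroid: x̄ = 2×3.5×1.75 / 13 = 0.9423 in from the vertical weld.
Polar moment about centroid: J = I_x + I_y = [6³/12 + 2×3.5×3²] + [6×0.9423² + 2(3.5³/12 + 3.5×0.8077²)] = 98.04 in³.
Direct shear f_v = P/L_w = 26.5 / 13 = 2.038 kip/in (vertical).
Torsion M = P·e = 26.5 × 7 = 185.5 kip·in.
Critical point at (x, y) = (2.558, 3) from centroid. f_tx = M·y/J = 5.676 kip/in; f_ty = M·x/J = 4.839 kip/in.
Resultant f_max = √[f_tx² + (f_v + f_ty)²] = √[5.676² + (2.038 + 4.839)²] = 8.918 kip/in.
Capacity per unit length: φr_n = 0.75 × 0.6 × 70 × (0.707 × 0.625) = 13.92 kip/in.
8.918 ≤ 13.92 → adequate.

f_max ≈ 8.92 kip/in; adequate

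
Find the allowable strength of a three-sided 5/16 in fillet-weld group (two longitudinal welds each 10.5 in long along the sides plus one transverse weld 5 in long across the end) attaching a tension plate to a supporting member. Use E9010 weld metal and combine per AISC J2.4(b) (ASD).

R_n/Ω ≈ 155 kip

E90XX → F_EXX = 90 ksi.
t_e = 0.707 × 0.3125 = 0.2209 in.
R_nwl = 0.6 × 90 × 0.2209 × 21 = 250.5 kip (longitudinal, 2 welds).
R_nwt = 0.6 × 90 × 0.2209 × 5 = 59.65 kip (transverse, base value).
(i) R_nwl + R_nwt = 310.2 kip; (ii) 0.85 R_nwl + 1.5 R_nwt = 302.4 kip.
R_n = max = 310.2 kip [governs: (i)]; R_n/Ω = 155.1 kip.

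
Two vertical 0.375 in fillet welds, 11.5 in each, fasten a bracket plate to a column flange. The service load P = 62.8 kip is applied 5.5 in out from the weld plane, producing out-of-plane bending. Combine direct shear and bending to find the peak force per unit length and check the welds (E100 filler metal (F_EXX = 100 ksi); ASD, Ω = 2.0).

L_w = 2 × 11.5 = 23 in; section modulus (unit throat) S = 2 × L²/6 = 44.08 in².
Direct shear f_v = P/L_w = 62.8/23 = 2.73 kip/in.
Moment M = P × e = 62.8 × 5.5 = 345.4 kip·in; bending f_b = M/S = 7.835 kip/in.
f_max = √(f_v² + f_b²) = √(2.73² + 7.835²) = 8.297 kip/in.
r_n/Ω = (1/2.0) × 0.6 × 100 × (0.707 × 0.375) = 7.954 kip/in → NOT adequate.

f_max ≈ 8.3 kip/in; NOT adequate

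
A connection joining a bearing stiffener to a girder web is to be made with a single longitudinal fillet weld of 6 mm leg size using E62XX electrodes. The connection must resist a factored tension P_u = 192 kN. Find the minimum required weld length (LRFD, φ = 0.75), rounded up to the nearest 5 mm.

L = 165 mm

E62XX → F_EXX = 620 MPa.
Throat t_e = 0.707 × 6 = 4.242 mm.
φr_n = 0.75 × 0.6 × 620 × 4.242 × 10⁻³ = 1.184 kN/mm.
L_req = P_u / φr_n = 192 / 1.184 = 162.2 mm total.
Round up → use L = 165 mm.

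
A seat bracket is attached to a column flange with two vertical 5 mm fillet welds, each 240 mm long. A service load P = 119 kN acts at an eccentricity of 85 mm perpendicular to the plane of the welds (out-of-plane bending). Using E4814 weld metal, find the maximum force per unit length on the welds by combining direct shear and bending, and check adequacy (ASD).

f_max ≈ 582 N/mm; NOT adequate

E48XX → F_EXX = 480 MPa.
L_w = 2 × 240 = 480 mm; section modulus (unit throat) S = 2 × L²/6 = 19200 mm².
Direct shear f_v = P/L_w = 119×10³/480 = 247.9 N/mm.
Moment M = P × e = 119×10³ × 85 = 10115000 N·mm; bending f_b = M/S = 526.8 N/mm.
f_max = √(f_v² + f_b²) = √(247.9² + 526.8²) = 582.2 N/mm.
r_n/Ω = (1/2.0) × 0.6 × 480 × (0.707 × 5) = 509 N/mm → NOT adequate.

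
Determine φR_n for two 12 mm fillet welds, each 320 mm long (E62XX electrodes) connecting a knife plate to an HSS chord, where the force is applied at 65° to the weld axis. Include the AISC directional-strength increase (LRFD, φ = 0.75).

φR_n ≈ 2170 kN

E62XX → F_EXX = 620 MPa.
t_e = 0.707 × 12 = 8.484 mm; A_we = 8.484 × 640 = 5430 mm².
Directional factor: 1.0 + 0.5 sin^1.5(65°) = 1.431.
F_nw = 0.6 × 620 × 1.431 = 532.5 MPa.
φR_n = 0.75 × 532.5 × 5430 × 10⁻³ = 2168 kN.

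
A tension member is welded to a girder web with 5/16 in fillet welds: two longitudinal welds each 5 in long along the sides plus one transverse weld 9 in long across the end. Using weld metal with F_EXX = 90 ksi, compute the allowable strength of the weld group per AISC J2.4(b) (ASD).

R_n/Ω ≈ 131 kips

t_e = 0.707 × 0.3125 = 0.2209 in.
R_nwl = 0.6 × 90 × 0.2209 × 10 = 119.3 kips (longitudinal, 2 welds).
R_nwt = 0.6 × 90 × 0.2209 × 9 = 107.4 kips (transverse, base value).
(i) R_nwl + R_nwt = 226.7 kips; (ii) 0.85 R_nwl + 1.5 R_nwt = 262.5 kips.
R_n = max = 262.5 kips [governs: (ii)]; R_n/Ω = 131.2 kips.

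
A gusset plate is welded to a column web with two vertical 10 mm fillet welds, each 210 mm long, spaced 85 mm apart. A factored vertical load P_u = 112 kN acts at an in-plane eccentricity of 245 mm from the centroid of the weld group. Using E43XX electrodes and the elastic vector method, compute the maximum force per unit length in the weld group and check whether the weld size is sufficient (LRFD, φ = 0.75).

f_max ≈ 1470 N/mm; NOT adequate

E43XX → F_EXX = 430 MPa.
Total weld length L_w = 420 mm. Treat welds as unit-width lines.
Polar moment about centroid: J = 2[d³/12 + d(b/2)²] = 2[210³/12 + 210×42.5²] = 2302000 mm³.
Direct shear f_v = P/L_w = 112×10³ / 420 = 266.7 N/mm (vertical).
Torsion M = P·e = 112×10³ × 245 = 27440000 N·mm.
Critical point at (x, y) = (42.5, 105) from centroid. f_tx = M·y/J = 1252 N/mm; f_ty = M·x/J = 506.6 N/mm.
Resultant f_max = √[f_tx² + (f_v + f_ty)²] = √[1252² + (266.7 + 506.6)²] = 1471 N/mm.
Capacity per unit length: φr_n = 0.75 × 0.6 × 430 × (0.707 × 10) = 1368 N/mm.
1471 > 1368 → NOT adequate.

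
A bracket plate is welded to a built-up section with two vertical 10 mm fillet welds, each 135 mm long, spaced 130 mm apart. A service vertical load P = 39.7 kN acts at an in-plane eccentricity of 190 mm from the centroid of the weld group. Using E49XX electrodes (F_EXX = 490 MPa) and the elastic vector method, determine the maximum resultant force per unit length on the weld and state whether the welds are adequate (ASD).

Total weld length L_w = 270 mm. Treat welds as unit-width lines.
Polar moment about centroid: J = 2[d³/12 + d(b/2)²] = 2[135³/12 + 135×65²] = 1551000 mm³.
Direct shear f_v = P/L_w = 39.7×10³ / 270 = 147 N/mm (vertical).
Torsion M = P·e = 39.7×10³ × 190 = 7543000 N·mm.
Critical point at (x, y) = (65, 67.5) from centroid. f_tx = M·y/J = 328.3 N/mm; f_ty = M·x/J = 316.2 N/mm.
Resultant f_max = √[f_tx² + (f_v + f_ty)²] = √[328.3² + (147 + 316.2)²] = 567.7 N/mm.
Capacity per unit length: r_n/Ω = (1/2.0) × 0.6 × 490 × (0.707 × 10) = 1039 N/mm.
567.7 ≤ 1039 → adequate.

f_max ≈ 568 N/mm; adequate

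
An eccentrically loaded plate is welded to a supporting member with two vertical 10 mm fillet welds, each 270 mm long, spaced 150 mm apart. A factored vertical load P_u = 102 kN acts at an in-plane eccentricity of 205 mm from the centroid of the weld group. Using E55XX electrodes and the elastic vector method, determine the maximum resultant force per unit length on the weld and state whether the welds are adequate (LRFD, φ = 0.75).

E55XX → F_EXX = 550 MPa.
Total weld length L_w = 540 mm. Treat welds as unit-width lines.
Polar moment about centroid: J = 2[d³/12 + d(b/2)²] = 2[270³/12 + 270×75²] = 6318000 mm³.
Direct shear f_v = P/L_w = 102×10³ / 540 = 188.9 N/mm (vertical).
Torsion M = P·e = 102×10³ × 205 = 20910000 N·mm.
Critical point at (x, y) = (75, 135) from centroid. f_tx = M·y/J = 446.8 N/mm; f_ty = M·x/J = 248.2 N/mm.
Resultant f_max = √[f_tx² + (f_v + f_ty)²] = √[446.8² + (188.9 + 248.2)²] = 625.1 N/mm.
Capacity per unit length: φr_n = 0.75 × 0.6 × 550 × (0.707 × 10) = 1750 N/mm.
625.1 ≤ 1750 → adequate.

f_max ≈ 625 N/mm; adequate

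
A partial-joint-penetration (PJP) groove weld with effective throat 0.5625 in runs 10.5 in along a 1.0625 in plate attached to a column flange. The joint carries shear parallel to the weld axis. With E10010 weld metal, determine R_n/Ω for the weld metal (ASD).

R_n/Ω ≈ 177 kips

E100XX → F_EXX = 100 ksi.
Effective throat (given) t_e = 0.5625 in.
A_we = 0.5625 × 10.5 = 5.906 in².
F_nw = 0.6 F_EXX = 60 ksi.
R_n/Ω = (60 × 5.906) / 2.0 = 177.2 kips.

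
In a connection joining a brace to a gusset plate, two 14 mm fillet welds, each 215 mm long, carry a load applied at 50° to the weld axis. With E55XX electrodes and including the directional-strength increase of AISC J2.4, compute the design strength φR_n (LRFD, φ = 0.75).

E55XX → F_EXX = 550 MPa.
t_e = 0.707 × 14 = 9.898 mm; A_we = 9.898 × 430 = 4256 mm².
Directional factor: 1.0 + 0.5 sin^1.5(50°) = 1.335.
F_nw = 0.6 × 550 × 1.335 = 440.6 MPa.
φR_n = 0.75 × 440.6 × 4256 × 10⁻³ = 1407 kN.

φR_n ≈ 1410 kN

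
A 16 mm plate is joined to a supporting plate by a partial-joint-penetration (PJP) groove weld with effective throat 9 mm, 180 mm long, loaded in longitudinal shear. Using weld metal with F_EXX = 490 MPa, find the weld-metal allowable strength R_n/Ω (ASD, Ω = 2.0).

Effective throat (given) t_e = 9 mm.
A_we = 9 × 180 = 1620 mm².
F_nw = 0.6 F_EXX = 294 MPa.
R_n/Ω = (294 × 1620) / 2.0 × 10⁻³ = 238.1 kN.

R_n/Ω ≈ 238 kN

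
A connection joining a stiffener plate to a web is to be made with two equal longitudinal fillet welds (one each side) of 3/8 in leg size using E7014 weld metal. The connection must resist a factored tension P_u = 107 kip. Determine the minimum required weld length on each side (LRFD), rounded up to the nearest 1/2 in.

L = 6.5 in on each side

E70XX → F_EXX = 70 ksi.
Throat t_e = 0.707 × 0.375 = 0.2651 in.
φr_n = 0.75 × 0.6 × 70 × 0.2651 = 8.351 kip/in.
L_req = P_u / φr_n = 107 / 8.351 = 12.81 in total.
Per side: 12.81 / 2 = 6.406 in.
Round up → use L = 6.5 in on each side.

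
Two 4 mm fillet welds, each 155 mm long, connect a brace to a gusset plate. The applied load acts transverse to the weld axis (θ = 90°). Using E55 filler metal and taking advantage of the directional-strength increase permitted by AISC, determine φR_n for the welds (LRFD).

φR_n ≈ 325 kN

E55XX → F_EXX = 550 MPa.
t_e = 0.707 × 4 = 2.828 mm; A_we = 2.828 × 310 = 876.7 mm².
Directional factor: 1.0 + 0.5 sin^1.5(90°) = 1.5.
F_nw = 0.6 × 550 × 1.5 = 495 MPa.
φR_n = 0.75 × 495 × 876.7 × 10⁻³ = 325.5 kN.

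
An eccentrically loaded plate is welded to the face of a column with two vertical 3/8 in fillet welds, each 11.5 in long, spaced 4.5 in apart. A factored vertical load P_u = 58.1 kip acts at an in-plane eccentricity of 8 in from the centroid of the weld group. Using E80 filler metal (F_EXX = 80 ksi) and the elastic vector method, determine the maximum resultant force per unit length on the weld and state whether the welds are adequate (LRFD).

Total weld length L_w = 23 in. Treat welds as unit-width lines.
Polar moment about centroid: J = 2[d³/12 + d(b/2)²] = 2[11.5³/12 + 11.5×2.25²] = 369.9 in³.
Direct shear f_v = P/L_w = 58.1 / 23 = 2.526 kip/in (vertical).
Torsion M = P·e = 58.1 × 8 = 464.8 kip·in.
Critical point at (x, y) = (2.25, 5.75) from centroid. f_tx = M·y/J = 7.225 kip/in; f_ty = M·x/J = 2.827 kip/in.
Resultant f_max = √[f_tx² + (f_v + f_ty)²] = √[7.225² + (2.526 + 2.827)²] = 8.992 kip/in.
Capacity per unit length: φr_n = 0.75 × 0.6 × 80 × (0.707 × 0.375) = 9.544 kip/in.
8.992 ≤ 9.544 → adequate.

f_max ≈ 8.99 kip/in; adequate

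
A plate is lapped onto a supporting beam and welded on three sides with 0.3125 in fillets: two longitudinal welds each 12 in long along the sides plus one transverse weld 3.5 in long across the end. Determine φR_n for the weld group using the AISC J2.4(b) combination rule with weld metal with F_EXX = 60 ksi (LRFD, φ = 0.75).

t_e = 0.707 × 0.3125 = 0.2209 in.
R_nwl = 0.6 × 60 × 0.2209 × 24 = 190.9 kips (longitudinal, 2 welds).
R_nwt = 0.6 × 60 × 0.2209 × 3.5 = 27.84 kips (transverse, base value).
(i) R_nwl + R_nwt = 218.7 kips; (ii) 0.85 R_nwl + 1.5 R_nwt = 204 kips.
R_n = max = 218.7 kips [governs: (i)]; φR_n = 164 kips.

φR_n ≈ 164 kips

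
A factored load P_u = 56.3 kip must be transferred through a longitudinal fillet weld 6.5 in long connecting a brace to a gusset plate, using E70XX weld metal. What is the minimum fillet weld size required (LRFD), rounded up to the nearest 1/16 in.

E70XX → F_EXX = 70 ksi.
Total weld length L = 6.5 in.
Required throat t_e = P_u / (φ × 0.6 F_EXX × L) = 56.3 / (0.75 × 0.6 × 70 × 6.5) = 0.275 in.
Required leg w = t_e / 0.707 = 0.3889 in → use 7/16 in.

w = 7/16 in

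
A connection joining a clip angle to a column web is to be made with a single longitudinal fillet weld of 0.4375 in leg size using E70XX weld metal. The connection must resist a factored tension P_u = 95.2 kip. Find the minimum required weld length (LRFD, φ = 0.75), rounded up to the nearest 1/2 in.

L = 10 in

E70XX → F_EXX = 70 ksi.
Throat t_e = 0.707 × 0.4375 = 0.3093 in.
φr_n = 0.75 × 0.6 × 70 × 0.3093 = 9.743 kip/in.
L_req = P_u / φr_n = 95.2 / 9.743 = 9.771 in total.
Round up → use L = 10 in.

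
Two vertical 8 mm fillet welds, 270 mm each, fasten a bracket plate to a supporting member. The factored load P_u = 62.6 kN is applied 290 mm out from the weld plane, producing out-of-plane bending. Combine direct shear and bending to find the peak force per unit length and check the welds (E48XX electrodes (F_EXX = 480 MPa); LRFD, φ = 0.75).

L_w = 2 × 270 = 540 mm; section modulus (unit throat) S = 2 × L²/6 = 24300 mm².
Direct shear f_v = P/L_w = 62.6×10³/540 = 115.9 N/mm.
Moment M = P × e = 62.6×10³ × 290 = 18154000 N·mm; bending f_b = M/S = 747.1 N/mm.
f_max = √(f_v² + f_b²) = √(115.9² + 747.1²) = 756 N/mm.
φr_n = 0.75 × 0.6 × 480 × (0.707 × 8) = 1222 N/mm → adequate.

f_max ≈ 756 N/mm; adequate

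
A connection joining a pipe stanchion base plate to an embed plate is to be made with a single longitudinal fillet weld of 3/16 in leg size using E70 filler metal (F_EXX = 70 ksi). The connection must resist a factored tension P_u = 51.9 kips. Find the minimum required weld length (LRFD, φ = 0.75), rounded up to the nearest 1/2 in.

Throat t_e = 0.707 × 0.1875 = 0.1326 in.
φr_n = 0.75 × 0.6 × 70 × 0.1326 = 4.176 kips/in.
L_req = P_u / φr_n = 51.9 / 4.176 = 12.43 in total.
Round up → use L = 12.5 in.

L = 12.5 in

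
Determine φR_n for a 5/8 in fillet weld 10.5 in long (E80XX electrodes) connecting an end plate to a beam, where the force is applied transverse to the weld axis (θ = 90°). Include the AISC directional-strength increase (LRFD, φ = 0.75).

E80XX → F_EXX = 80 ksi.
t_e = 0.707 × 0.625 = 0.4419 in; A_we = 0.4419 × 10.5 = 4.64 in².
Directional factor: 1.0 + 0.5 sin^1.5(90°) = 1.5.
F_nw = 0.6 × 80 × 1.5 = 72 ksi.
φR_n = 0.75 × 72 × 4.64 = 250.5 kip.

φR_n ≈ 251 kip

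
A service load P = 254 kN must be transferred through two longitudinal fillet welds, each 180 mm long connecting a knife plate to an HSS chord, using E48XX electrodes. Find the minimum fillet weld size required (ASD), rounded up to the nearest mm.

E48XX → F_EXX = 480 MPa.
Total weld length L = 360 mm.
Required throat t_e = P × Ω / (0.6 F_EXX × L) = 254 × 2.0 / (0.6 × 480 × 360 × 10⁻³) = 4.9 mm.
Required leg w = t_e / 0.707 = 6.93 mm → use 7 mm.

w = 7 mm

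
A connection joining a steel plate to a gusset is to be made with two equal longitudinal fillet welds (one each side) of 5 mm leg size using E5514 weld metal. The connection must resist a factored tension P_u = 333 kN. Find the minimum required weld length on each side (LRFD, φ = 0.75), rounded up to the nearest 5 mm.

E55XX → F_EXX = 550 MPa.
Throat t_e = 0.707 × 5 = 3.535 mm.
φr_n = 0.75 × 0.6 × 550 × 3.535 × 10⁻³ = 0.8749 kN/mm.
L_req = P_u / φr_n = 333 / 0.8749 = 380.6 mm total.
Per side: 380.6 / 2 = 190.3 mm.
Round up → use L = 195 mm on each side.

L = 195 mm on each side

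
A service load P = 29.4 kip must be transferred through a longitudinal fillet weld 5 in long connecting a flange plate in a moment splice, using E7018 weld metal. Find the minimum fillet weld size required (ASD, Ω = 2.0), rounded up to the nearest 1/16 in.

E70XX → F_EXX = 70 ksi.
Total weld length L = 5 in.
Required throat t_e = P × Ω / (0.6 F_EXX × L) = 29.4 × 2.0 / (0.6 × 70 × 5) = 0.28 in.
Required leg w = t_e / 0.707 = 0.396 in → use 7/16 in.

w = 7/16 in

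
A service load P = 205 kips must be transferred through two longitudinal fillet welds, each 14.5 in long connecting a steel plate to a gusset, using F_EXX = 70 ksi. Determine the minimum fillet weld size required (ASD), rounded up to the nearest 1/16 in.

w = 1/2 in

Total weld length L = 29 in.
Required throat t_e = P × Ω / (0.6 F_EXX × L) = 205 × 2.0 / (0.6 × 70 × 29) = 0.3366 in.
Required leg w = t_e / 0.707 = 0.4761 in → use 1/2 in.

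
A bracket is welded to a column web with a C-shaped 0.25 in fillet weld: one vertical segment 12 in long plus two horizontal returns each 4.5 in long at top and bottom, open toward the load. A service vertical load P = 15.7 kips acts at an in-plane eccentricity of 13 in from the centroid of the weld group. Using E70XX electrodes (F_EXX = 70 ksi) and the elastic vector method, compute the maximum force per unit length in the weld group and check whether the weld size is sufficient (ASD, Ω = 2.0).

Total weld length L_w = 21 in. Treat welds as unit-width lines.
Centroid: x̄ = 2×4.5×2.25 / 21 = 0.9643 in from the vertical weld.
Polar moment about centroid: J = I_x + I_y = [12³/12 + 2×4.5×6²] + [12×0.9643² + 2(4.5³/12 + 4.5×1.286²)] = 509.2 in³.
Direct shear f_v = P/L_w = 15.7 / 21 = 0.7476 kip/in (vertical).
Torsion M = P·e = 15.7 × 13 = 204.1 kip·in.
Critical point at (x, y) = (3.536, 6) from centroid. f_tx = M·y/J = 2.405 kip/in; f_ty = M·x/J = 1.417 kip/in.
Resultant f_max = √[f_tx² + (f_v + f_ty)²] = √[2.405² + (0.7476 + 1.417)²] = 3.236 kip/in.
Capacity per unit length: r_n/Ω = (1/2.0) × 0.6 × 70 × (0.707 × 0.25) = 3.712 kip/in.
3.236 ≤ 3.712 → adequate.

f_max ≈ 3.24 kip/in; adequate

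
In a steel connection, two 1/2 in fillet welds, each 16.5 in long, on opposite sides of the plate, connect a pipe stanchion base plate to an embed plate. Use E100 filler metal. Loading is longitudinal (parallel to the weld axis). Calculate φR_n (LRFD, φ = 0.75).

E100XX → F_EXX = 100 ksi.
Effective throat t_e = 0.707 × 0.5 = 0.3535 in.
Total length L = 33 in; A_we = 0.3535 × 33 = 11.67 in².
F_nw = 0.6 F_EXX = 0.6 × 100 = 60 ksi.
φR_n = 0.75 × 60 × 11.67 = 524.9 kip.

φR_n ≈ 525 kip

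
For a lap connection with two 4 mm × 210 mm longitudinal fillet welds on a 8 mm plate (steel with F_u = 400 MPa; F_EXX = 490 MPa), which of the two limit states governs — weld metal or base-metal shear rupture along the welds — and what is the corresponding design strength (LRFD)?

φR_n ≈ 262 kN (weld metal governs)

t_e = 0.707 × 4 = 2.828 mm; L = 420 mm.
Weld metal: φR_n = 0.75 × 0.6 × 490 × 2.828 × 420 × 10⁻³ = 261.9 kN.
Base metal (shear rupture): φR_n = 0.75 × 0.6 × 400 × 8 × 420 × 10⁻³ = 604.8 kN.
Governing: weld metal.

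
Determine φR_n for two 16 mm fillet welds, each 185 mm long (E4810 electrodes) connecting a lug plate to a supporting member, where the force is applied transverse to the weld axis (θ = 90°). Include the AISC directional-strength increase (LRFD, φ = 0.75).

E48XX → F_EXX = 480 MPa.
t_e = 0.707 × 16 = 11.31 mm; A_we = 11.31 × 370 = 4185 mm².
Directional factor: 1.0 + 0.5 sin^1.5(90°) = 1.5.
F_nw = 0.6 × 480 × 1.5 = 432 MPa.
φR_n = 0.75 × 432 × 4185 × 10⁻³ = 1356 kN.

φR_n ≈ 1360 kN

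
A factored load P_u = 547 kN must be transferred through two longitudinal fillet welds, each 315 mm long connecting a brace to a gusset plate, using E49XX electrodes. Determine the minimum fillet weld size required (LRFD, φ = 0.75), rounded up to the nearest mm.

E49XX → F_EXX = 490 MPa.
Total weld length L = 630 mm.
Required throat t_e = P_u / (φ × 0.6 F_EXX × L) = 547 / (0.75 × 0.6 × 490 × 630 × 10⁻³) = 3.938 mm.
Required leg w = t_e / 0.707 = 5.57 mm → use 6 mm.

w = 6 mm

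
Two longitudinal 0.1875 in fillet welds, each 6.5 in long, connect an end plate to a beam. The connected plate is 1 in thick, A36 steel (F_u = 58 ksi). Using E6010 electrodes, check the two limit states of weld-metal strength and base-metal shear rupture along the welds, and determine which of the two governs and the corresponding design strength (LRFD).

φR_n ≈ 46.5 kips (weld metal governs)

E60XX → F_EXX = 60 ksi.
t_e = 0.707 × 0.1875 = 0.1326 in; L = 13 in.
Weld metal: φR_n = 0.75 × 0.6 × 60 × 0.1326 × 13 = 46.53 kips.
Base metal (shear rupture): φR_n = 0.75 × 0.6 × 58 × 1 × 13 = 339.3 kips.
Governing: weld metal.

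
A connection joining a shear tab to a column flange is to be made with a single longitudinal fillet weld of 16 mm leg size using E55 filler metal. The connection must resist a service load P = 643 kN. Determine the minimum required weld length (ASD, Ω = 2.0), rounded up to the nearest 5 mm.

E55XX → F_EXX = 550 MPa.
Throat t_e = 0.707 × 16 = 11.31 mm.
r_n/Ω = (0.6 × 550 × 11.31) / 2.0 = 1866 N/mm = 1.866 kN/mm.
L_req = P / (r_n/Ω) = 643 / 1.866 = 344.5 mm total.
Round up → use L = 345 mm.

L = 345 mm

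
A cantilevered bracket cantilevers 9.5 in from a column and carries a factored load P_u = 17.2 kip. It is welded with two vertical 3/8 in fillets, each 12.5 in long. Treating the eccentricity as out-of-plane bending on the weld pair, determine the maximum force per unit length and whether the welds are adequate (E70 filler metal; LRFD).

f_max ≈ 3.21 kip/in; adequate

E70XX → F_EXX = 70 ksi.
L_w = 2 × 12.5 = 25 in; section modulus (unit throat) S = 2 × L²/6 = 52.08 in².
Direct shear f_v = P/L_w = 17.2/25 = 0.688 kip/in.
Moment M = P × e = 17.2 × 9.5 = 163.4 kip·in; bending f_b = M/S = 3.137 kip/in.
f_max = √(f_v² + f_b²) = √(0.688² + 3.137²) = 3.212 kip/in.
φr_n = 0.75 × 0.6 × 70 × (0.707 × 0.375) = 8.351 kip/in → adequate.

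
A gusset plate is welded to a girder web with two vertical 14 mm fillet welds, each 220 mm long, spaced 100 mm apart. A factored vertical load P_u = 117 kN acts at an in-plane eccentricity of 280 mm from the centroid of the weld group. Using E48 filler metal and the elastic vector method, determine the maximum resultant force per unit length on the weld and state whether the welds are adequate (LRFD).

E48XX → F_EXX = 480 MPa.
Total weld length L_w = 440 mm. Treat welds as unit-width lines.
Polar moment about centroid: J = 2[d³/12 + d(b/2)²] = 2[220³/12 + 220×50²] = 2875000 mm³.
Direct shear f_v = P/L_w = 117×10³ / 440 = 265.9 N/mm (vertical).
Torsion M = P·e = 117×10³ × 280 = 32760000 N·mm.
Critical point at (x, y) = (50, 110) from centroid. f_tx = M·y/J = 1254 N/mm; f_ty = M·x/J = 569.8 N/mm.
Resultant f_max = √[f_tx² + (f_v + f_ty)²] = √[1254² + (265.9 + 569.8)²] = 1507 N/mm.
Capacity per unit length: φr_n = 0.75 × 0.6 × 480 × (0.707 × 14) = 2138 N/mm.
1507 ≤ 2138 → adequate.

f_max ≈ 1510 N/mm; adequate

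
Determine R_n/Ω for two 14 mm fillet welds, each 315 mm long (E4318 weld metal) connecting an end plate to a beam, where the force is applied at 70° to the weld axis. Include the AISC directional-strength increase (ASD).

E43XX → F_EXX = 430 MPa.
t_e = 0.707 × 14 = 9.898 mm; A_we = 9.898 × 630 = 6236 mm².
Directional factor: 1.0 + 0.5 sin^1.5(70°) = 1.455.
F_nw = 0.6 × 430 × 1.455 = 375.5 MPa.
R_n/Ω = (375.5 × 6236) / 2.0 × 10⁻³ = 1171 kN.

R_n/Ω ≈ 1170 kN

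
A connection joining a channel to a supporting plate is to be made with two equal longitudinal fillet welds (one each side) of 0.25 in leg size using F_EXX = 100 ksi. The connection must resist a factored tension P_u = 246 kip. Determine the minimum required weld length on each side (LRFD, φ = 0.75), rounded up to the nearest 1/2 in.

Throat t_e = 0.707 × 0.25 = 0.1767 in.
φr_n = 0.75 × 0.6 × 100 × 0.1767 = 7.954 kip/in.
L_req = P_u / φr_n = 246 / 7.954 = 30.93 in total.
Per side: 30.93 / 2 = 15.46 in.
Round up → use L = 15.5 in on each side.

L = 15.5 in on each side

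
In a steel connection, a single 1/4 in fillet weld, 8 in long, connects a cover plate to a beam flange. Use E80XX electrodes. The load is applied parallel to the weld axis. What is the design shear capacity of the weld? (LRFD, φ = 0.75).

φR_n ≈ 50.9 kip

E80XX → F_EXX = 80 ksi.
Effective throat t_e = 0.707 × 0.25 = 0.1767 in.
Total length L = 8 in; A_we = 0.1767 × 8 = 1.414 in².
F_nw = 0.6 F_EXX = 0.6 × 80 = 48 ksi.
φR_n = 0.75 × 48 × 1.414 = 50.9 kip.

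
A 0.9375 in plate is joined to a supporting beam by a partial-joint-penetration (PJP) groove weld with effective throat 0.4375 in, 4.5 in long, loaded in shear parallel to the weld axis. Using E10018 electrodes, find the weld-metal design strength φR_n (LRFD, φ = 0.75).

φR_n ≈ 88.6 kip

E100XX → F_EXX = 100 ksi.
Effective throat (given) t_e = 0.4375 in.
A_we = 0.4375 × 4.5 = 1.969 in².
F_nw = 0.6 F_EXX = 60 ksi.
φR_n = 0.75 × 60 × 1.969 = 88.59 kip.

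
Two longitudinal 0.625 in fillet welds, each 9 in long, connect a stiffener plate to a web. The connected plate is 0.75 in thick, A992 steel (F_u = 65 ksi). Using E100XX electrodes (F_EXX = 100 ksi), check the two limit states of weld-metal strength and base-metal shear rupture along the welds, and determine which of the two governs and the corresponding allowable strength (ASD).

R_n/Ω ≈ 239 kips (weld metal governs)

t_e = 0.707 × 0.625 = 0.4419 in; L = 18 in.
Weld metal: R_n/Ω = (1/2.0) × 0.6 × 100 × 0.4419 × 18 = 238.6 kips.
Base metal (shear rupture): R_n/Ω = (1/2.0) × 0.6 × 65 × 0.75 × 18 = 263.2 kips.
Governing: weld metal.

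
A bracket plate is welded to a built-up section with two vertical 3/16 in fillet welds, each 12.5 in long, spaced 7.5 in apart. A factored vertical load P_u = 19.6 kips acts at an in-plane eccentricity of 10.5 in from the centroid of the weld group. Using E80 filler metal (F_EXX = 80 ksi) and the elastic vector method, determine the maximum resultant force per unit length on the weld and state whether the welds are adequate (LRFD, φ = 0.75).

f_max ≈ 2.7 kip/in; adequate

Total weld length L_w = 25 in. Treat welds as unit-width lines.
Polar moment about centroid: J = 2[d³/12 + d(b/2)²] = 2[12.5³/12 + 12.5×3.75²] = 677.1 in³.
Direct shear f_v = P/L_w = 19.6 / 25 = 0.784 kip/in (vertical).
Torsion M = P·e = 19.6 × 10.5 = 205.8 kip·in.
Critical point at (x, y) = (3.75, 6.25) from centroid. f_tx = M·y/J = 1.9 kip/in; f_ty = M·x/J = 1.14 kip/in.
Resultant f_max = √[f_tx² + (f_v + f_ty)²] = √[1.9² + (0.784 + 1.14)²] = 2.704 kip/in.
Capacity per unit length: φr_n = 0.75 × 0.6 × 80 × (0.707 × 0.1875) = 4.772 kip/in.
2.704 ≤ 4.772 → adequate.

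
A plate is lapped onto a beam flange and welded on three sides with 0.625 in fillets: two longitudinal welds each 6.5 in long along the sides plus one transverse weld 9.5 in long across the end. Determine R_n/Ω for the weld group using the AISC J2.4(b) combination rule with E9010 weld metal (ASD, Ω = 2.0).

R_n/Ω ≈ 302 kips

E90XX → F_EXX = 90 ksi.
t_e = 0.707 × 0.625 = 0.4419 in.
R_nwl = 0.6 × 90 × 0.4419 × 13 = 310.2 kips (longitudinal, 2 welds).
R_nwt = 0.6 × 90 × 0.4419 × 9.5 = 226.7 kips (transverse, base value).
(i) R_nwl + R_nwt = 536.9 kips; (ii) 0.85 R_nwl + 1.5 R_nwt = 603.7 kips.
R_n = max = 603.7 kips [governs: (ii)]; R_n/Ω = 301.8 kips.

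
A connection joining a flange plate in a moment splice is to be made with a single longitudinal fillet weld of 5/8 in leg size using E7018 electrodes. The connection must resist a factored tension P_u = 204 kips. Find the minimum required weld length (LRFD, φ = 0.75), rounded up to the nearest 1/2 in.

E70XX → F_EXX = 70 ksi.
Throat t_e = 0.707 × 0.625 = 0.4419 in.
φr_n = 0.75 × 0.6 × 70 × 0.4419 = 13.92 kips/in.
L_req = P_u / φr_n = 204 / 13.92 = 14.66 in total.
Round up → use L = 15 in.

L = 15 in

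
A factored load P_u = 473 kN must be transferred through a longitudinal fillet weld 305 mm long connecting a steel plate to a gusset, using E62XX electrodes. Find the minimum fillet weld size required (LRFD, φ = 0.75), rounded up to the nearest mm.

w = 8 mm

E62XX → F_EXX = 620 MPa.
Total weld length L = 305 mm.
Required throat t_e = P_u / (φ × 0.6 F_EXX × L) = 473 / (0.75 × 0.6 × 620 × 305 × 10⁻³) = 5.558 mm.
Required leg w = t_e / 0.707 = 7.862 mm → use 8 mm.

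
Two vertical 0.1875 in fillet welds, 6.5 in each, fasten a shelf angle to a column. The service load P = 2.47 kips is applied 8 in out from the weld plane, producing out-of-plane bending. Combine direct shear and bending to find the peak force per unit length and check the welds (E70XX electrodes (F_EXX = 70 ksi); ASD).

f_max ≈ 1.42 kip/in; adequate

L_w = 2 × 6.5 = 13 in; section modulus (unit throat) S = 2 × L²/6 = 14.08 in².
Direct shear f_v = P/L_w = 2.47/13 = 0.19 kip/in.
Moment M = P × e = 2.47 × 8 = 19.76 kip·in; bending f_b = M/S = 1.403 kip/in.
f_max = √(f_v² + f_b²) = √(0.19² + 1.403²) = 1.416 kip/in.
r_n/Ω = (1/2.0) × 0.6 × 70 × (0.707 × 0.1875) = 2.784 kip/in → adequate.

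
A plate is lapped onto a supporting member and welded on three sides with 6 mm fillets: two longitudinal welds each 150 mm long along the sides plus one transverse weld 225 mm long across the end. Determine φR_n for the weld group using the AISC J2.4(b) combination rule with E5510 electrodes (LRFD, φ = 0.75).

φR_n ≈ 622 kN

E55XX → F_EXX = 550 MPa.
t_e = 0.707 × 6 = 4.242 mm.
R_nwl = 0.6 × 550 × 4.242 × 300 × 10⁻³ = 420 kN (longitudinal, 2 welds).
R_nwt = 0.6 × 550 × 4.242 × 225 × 10⁻³ = 315 kN (transverse, base value).
(i) R_nwl + R_nwt = 734.9 kN; (ii) 0.85 R_nwl + 1.5 R_nwt = 829.4 kN.
R_n = max = 829.4 kN [governs: (ii)]; φR_n = 622.1 kN.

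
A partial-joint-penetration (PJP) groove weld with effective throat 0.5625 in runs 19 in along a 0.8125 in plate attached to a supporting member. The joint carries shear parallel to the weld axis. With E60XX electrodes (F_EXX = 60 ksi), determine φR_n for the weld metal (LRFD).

Effective throat (given) t_e = 0.5625 in.
A_we = 0.5625 × 19 = 10.69 in².
F_nw = 0.6 F_EXX = 36 ksi.
φR_n = 0.75 × 36 × 10.69 = 288.6 kip.

φR_n ≈ 289 kip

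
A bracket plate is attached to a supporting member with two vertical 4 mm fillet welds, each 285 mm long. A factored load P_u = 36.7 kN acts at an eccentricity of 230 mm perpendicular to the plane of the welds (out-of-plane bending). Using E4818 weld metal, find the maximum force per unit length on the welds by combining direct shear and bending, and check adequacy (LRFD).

E48XX → F_EXX = 480 MPa.
L_w = 2 × 285 = 570 mm; section modulus (unit throat) S = 2 × L²/6 = 27080 mm².
Direct shear f_v = P/L_w = 36.7×10³/570 = 64.39 N/mm.
Moment M = P × e = 36.7×10³ × 230 = 8441000 N·mm; bending f_b = M/S = 311.8 N/mm.
f_max = √(f_v² + f_b²) = √(64.39² + 311.8²) = 318.3 N/mm.
φr_n = 0.75 × 0.6 × 480 × (0.707 × 4) = 610.8 N/mm → adequate.

f_max ≈ 318 N/mm; adequate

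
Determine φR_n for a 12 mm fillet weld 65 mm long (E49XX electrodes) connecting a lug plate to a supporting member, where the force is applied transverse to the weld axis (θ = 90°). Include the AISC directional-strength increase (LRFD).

φR_n ≈ 182 kN

E49XX → F_EXX = 490 MPa.
t_e = 0.707 × 12 = 8.484 mm; A_we = 8.484 × 65 = 551.5 mm².
Directional factor: 1.0 + 0.5 sin^1.5(90°) = 1.5.
F_nw = 0.6 × 490 × 1.5 = 441 MPa.
φR_n = 0.75 × 441 × 551.5 × 10⁻³ = 182.4 kN.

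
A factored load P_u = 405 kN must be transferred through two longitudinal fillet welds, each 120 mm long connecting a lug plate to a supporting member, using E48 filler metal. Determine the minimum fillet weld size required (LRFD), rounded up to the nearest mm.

w = 12 mm

E48XX → F_EXX = 480 MPa.
Total weld length L = 240 mm.
Required throat t_e = P_u / (φ × 0.6 F_EXX × L) = 405 / (0.75 × 0.6 × 480 × 240 × 10⁻³) = 7.813 mm.
Required leg w = t_e / 0.707 = 11.05 mm → use 12 mm.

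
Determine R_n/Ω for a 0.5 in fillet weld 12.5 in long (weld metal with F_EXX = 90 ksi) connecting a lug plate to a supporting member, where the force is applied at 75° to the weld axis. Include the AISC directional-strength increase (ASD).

R_n/Ω ≈ 176 kip

t_e = 0.707 × 0.5 = 0.3535 in; A_we = 0.3535 × 12.5 = 4.419 in².
Directional factor: 1.0 + 0.5 sin^1.5(75°) = 1.475.
F_nw = 0.6 × 90 × 1.475 = 79.63 ksi.
R_n/Ω = (79.63 × 4.419) / 2.0 = 175.9 kip.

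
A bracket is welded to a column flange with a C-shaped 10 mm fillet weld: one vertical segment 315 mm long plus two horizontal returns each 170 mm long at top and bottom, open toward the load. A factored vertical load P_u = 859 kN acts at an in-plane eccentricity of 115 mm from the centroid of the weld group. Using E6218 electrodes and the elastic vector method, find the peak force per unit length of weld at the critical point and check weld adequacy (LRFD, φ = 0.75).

f_max ≈ 2560 N/mm; NOT adequate

E62XX → F_EXX = 620 MPa.
Total weld length L_w = 655 mm. Treat welds as unit-width lines.
Centroid: x̄ = 2×170×85 / 655 = 44.12 mm from the vertical weld.
Polar moment about centroid: J = I_x + I_y = [315³/12 + 2×170×157.5²] + [315×44.12² + 2(170³/12 + 170×40.88²)] = 13040000 mm³.
Direct shear f_v = P/L_w = 859×10³ / 655 = 1311 N/mm (vertical).
Torsion M = P·e = 859×10³ × 115 = 98785000 N·mm.
Critical point at (x, y) = (125.9, 157.5) from centroid. f_tx = M·y/J = 1193 N/mm; f_ty = M·x/J = 953.7 N/mm.
Resultant f_max = √[f_tx² + (f_v + f_ty)²] = √[1193² + (1311 + 953.7)²] = 2560 N/mm.
Capacity per unit length: φr_n = 0.75 × 0.6 × 620 × (0.707 × 10) = 1973 N/mm.
2560 > 1973 → NOT adequate.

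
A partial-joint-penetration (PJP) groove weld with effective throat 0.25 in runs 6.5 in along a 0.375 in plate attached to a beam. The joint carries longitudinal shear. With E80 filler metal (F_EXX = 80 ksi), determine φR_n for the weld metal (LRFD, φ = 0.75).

φR_n ≈ 58.5 kips

Effective throat (given) t_e = 0.25 in.
A_we = 0.25 × 6.5 = 1.625 in².
F_nw = 0.6 F_EXX = 48 ksi.
φR_n = 0.75 × 48 × 1.625 = 58.5 kips.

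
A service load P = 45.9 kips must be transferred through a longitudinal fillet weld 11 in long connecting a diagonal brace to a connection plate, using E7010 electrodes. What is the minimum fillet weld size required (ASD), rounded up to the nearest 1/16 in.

w = 5/16 in

E70XX → F_EXX = 70 ksi.
Total weld length L = 11 in.
Required throat t_e = P × Ω / (0.6 F_EXX × L) = 45.9 × 2.0 / (0.6 × 70 × 11) = 0.1987 in.
Required leg w = t_e / 0.707 = 0.281 in → use 5/16 in.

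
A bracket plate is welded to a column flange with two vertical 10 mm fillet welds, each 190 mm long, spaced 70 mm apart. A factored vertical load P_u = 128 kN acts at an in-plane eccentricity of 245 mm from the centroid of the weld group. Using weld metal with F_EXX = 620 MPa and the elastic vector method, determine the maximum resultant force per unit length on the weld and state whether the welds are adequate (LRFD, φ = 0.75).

f_max ≈ 2110 N/mm; NOT adequate

Total weld length L_w = 380 mm. Treat welds as unit-width lines.
Polar moment about centroid: J = 2[d³/12 + d(b/2)²] = 2[190³/12 + 190×35²] = 1609000 mm³.
Direct shear f_v = P/L_w = 128×10³ / 380 = 336.8 N/mm (vertical).
Torsion M = P·e = 128×10³ × 245 = 31360000 N·mm.
Critical point at (x, y) = (35, 95) from centroid. f_tx = M·y/J = 1852 N/mm; f_ty = M·x/J = 682.3 N/mm.
Resultant f_max = √[f_tx² + (f_v + f_ty)²] = √[1852² + (336.8 + 682.3)²] = 2114 N/mm.
Capacity per unit length: φr_n = 0.75 × 0.6 × 620 × (0.707 × 10) = 1973 N/mm.
2114 > 1973 → NOT adequate.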